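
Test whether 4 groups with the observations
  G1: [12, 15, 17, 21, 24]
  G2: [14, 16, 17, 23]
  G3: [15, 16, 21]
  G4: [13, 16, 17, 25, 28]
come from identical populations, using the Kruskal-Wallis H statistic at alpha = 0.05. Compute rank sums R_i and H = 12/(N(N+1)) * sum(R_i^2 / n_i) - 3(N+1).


Step 1: Combine all N = 17 observations and assign midranks.
sorted (value, group, rank): (12,G1,1), (13,G4,2), (14,G2,3), (15,G1,4.5), (15,G3,4.5), (16,G2,7), (16,G3,7), (16,G4,7), (17,G1,10), (17,G2,10), (17,G4,10), (21,G1,12.5), (21,G3,12.5), (23,G2,14), (24,G1,15), (25,G4,16), (28,G4,17)
Step 2: Sum ranks within each group.
R_1 = 43 (n_1 = 5)
R_2 = 34 (n_2 = 4)
R_3 = 24 (n_3 = 3)
R_4 = 52 (n_4 = 5)
Step 3: H = 12/(N(N+1)) * sum(R_i^2/n_i) - 3(N+1)
     = 12/(17*18) * (43^2/5 + 34^2/4 + 24^2/3 + 52^2/5) - 3*18
     = 0.039216 * 1391.6 - 54
     = 0.572549.
Step 4: Ties present; correction factor C = 1 - 60/(17^3 - 17) = 0.987745. Corrected H = 0.572549 / 0.987745 = 0.579653.
Step 5: Under H0, H ~ chi^2(3); p-value = 0.901074.
Step 6: alpha = 0.05. fail to reject H0.

H = 0.5797, df = 3, p = 0.901074, fail to reject H0.


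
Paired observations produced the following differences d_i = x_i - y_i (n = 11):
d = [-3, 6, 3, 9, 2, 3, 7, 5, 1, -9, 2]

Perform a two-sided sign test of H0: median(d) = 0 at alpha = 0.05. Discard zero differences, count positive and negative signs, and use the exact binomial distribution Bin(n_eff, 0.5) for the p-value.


Step 1: Discard zero differences. Original n = 11; n_eff = number of nonzero differences = 11.
Nonzero differences (with sign): -3, +6, +3, +9, +2, +3, +7, +5, +1, -9, +2
Step 2: Count signs: positive = 9, negative = 2.
Step 3: Under H0: P(positive) = 0.5, so the number of positives S ~ Bin(11, 0.5).
Step 4: Two-sided exact p-value = sum of Bin(11,0.5) probabilities at or below the observed probability = 0.065430.
Step 5: alpha = 0.05. fail to reject H0.

n_eff = 11, pos = 9, neg = 2, p = 0.065430, fail to reject H0.


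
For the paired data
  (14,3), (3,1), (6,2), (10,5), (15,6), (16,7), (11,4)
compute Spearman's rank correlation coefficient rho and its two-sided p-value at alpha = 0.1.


Step 1: Rank x and y separately (midranks; no ties here).
rank(x): 14->5, 3->1, 6->2, 10->3, 15->6, 16->7, 11->4
rank(y): 3->3, 1->1, 2->2, 5->5, 6->6, 7->7, 4->4
Step 2: d_i = R_x(i) - R_y(i); compute d_i^2.
  (5-3)^2=4, (1-1)^2=0, (2-2)^2=0, (3-5)^2=4, (6-6)^2=0, (7-7)^2=0, (4-4)^2=0
sum(d^2) = 8.
Step 3: rho = 1 - 6*8 / (7*(7^2 - 1)) = 1 - 48/336 = 0.857143.
Step 4: Under H0, t = rho * sqrt((n-2)/(1-rho^2)) = 3.7210 ~ t(5).
Step 5: Two-sided p-value from the t-distribution with 5 df = 0.013697.
Step 6: alpha = 0.1. reject H0.

rho = 0.8571, p = 0.013697, reject H0 at alpha = 0.1.


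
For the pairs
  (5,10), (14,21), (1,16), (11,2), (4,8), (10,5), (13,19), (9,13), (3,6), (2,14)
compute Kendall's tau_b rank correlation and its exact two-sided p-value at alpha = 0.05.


Step 1: Enumerate the 45 unordered pairs (i,j) with i<j and classify each by sign(x_j-x_i) * sign(y_j-y_i).
  (1,2):dx=+9,dy=+11->C; (1,3):dx=-4,dy=+6->D; (1,4):dx=+6,dy=-8->D; (1,5):dx=-1,dy=-2->C
  (1,6):dx=+5,dy=-5->D; (1,7):dx=+8,dy=+9->C; (1,8):dx=+4,dy=+3->C; (1,9):dx=-2,dy=-4->C
  (1,10):dx=-3,dy=+4->D; (2,3):dx=-13,dy=-5->C; (2,4):dx=-3,dy=-19->C; (2,5):dx=-10,dy=-13->C
  (2,6):dx=-4,dy=-16->C; (2,7):dx=-1,dy=-2->C; (2,8):dx=-5,dy=-8->C; (2,9):dx=-11,dy=-15->C
  (2,10):dx=-12,dy=-7->C; (3,4):dx=+10,dy=-14->D; (3,5):dx=+3,dy=-8->D; (3,6):dx=+9,dy=-11->D
  (3,7):dx=+12,dy=+3->C; (3,8):dx=+8,dy=-3->D; (3,9):dx=+2,dy=-10->D; (3,10):dx=+1,dy=-2->D
  (4,5):dx=-7,dy=+6->D; (4,6):dx=-1,dy=+3->D; (4,7):dx=+2,dy=+17->C; (4,8):dx=-2,dy=+11->D
  (4,9):dx=-8,dy=+4->D; (4,10):dx=-9,dy=+12->D; (5,6):dx=+6,dy=-3->D; (5,7):dx=+9,dy=+11->C
  (5,8):dx=+5,dy=+5->C; (5,9):dx=-1,dy=-2->C; (5,10):dx=-2,dy=+6->D; (6,7):dx=+3,dy=+14->C
  (6,8):dx=-1,dy=+8->D; (6,9):dx=-7,dy=+1->D; (6,10):dx=-8,dy=+9->D; (7,8):dx=-4,dy=-6->C
  (7,9):dx=-10,dy=-13->C; (7,10):dx=-11,dy=-5->C; (8,9):dx=-6,dy=-7->C; (8,10):dx=-7,dy=+1->D
  (9,10):dx=-1,dy=+8->D
Step 2: C = 23, D = 22, total pairs = 45.
Step 3: tau = (C - D)/(n(n-1)/2) = (23 - 22)/45 = 0.022222.
Step 4: Exact two-sided p-value (enumerate n! = 3628800 permutations of y under H0): p = 1.000000.
Step 5: alpha = 0.05. fail to reject H0.

tau_b = 0.0222 (C=23, D=22), p = 1.000000, fail to reject H0.


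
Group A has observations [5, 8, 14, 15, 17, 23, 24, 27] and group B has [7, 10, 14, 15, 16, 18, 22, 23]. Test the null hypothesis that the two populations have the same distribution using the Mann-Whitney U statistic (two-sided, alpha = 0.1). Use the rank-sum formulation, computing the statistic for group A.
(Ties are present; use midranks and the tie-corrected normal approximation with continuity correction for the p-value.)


Step 1: Combine and sort all 16 observations; assign midranks.
sorted (value, group): (5,X), (7,Y), (8,X), (10,Y), (14,X), (14,Y), (15,X), (15,Y), (16,Y), (17,X), (18,Y), (22,Y), (23,X), (23,Y), (24,X), (27,X)
ranks: 5->1, 7->2, 8->3, 10->4, 14->5.5, 14->5.5, 15->7.5, 15->7.5, 16->9, 17->10, 18->11, 22->12, 23->13.5, 23->13.5, 24->15, 27->16
Step 2: Rank sum for X: R1 = 1 + 3 + 5.5 + 7.5 + 10 + 13.5 + 15 + 16 = 71.5.
Step 3: U_X = R1 - n1(n1+1)/2 = 71.5 - 8*9/2 = 71.5 - 36 = 35.5.
       U_Y = n1*n2 - U_X = 64 - 35.5 = 28.5.
Step 4: Ties are present, so use the tie-corrected normal approximation (with continuity correction) for the p-value.
Step 5: p-value = 0.752184; compare to alpha = 0.1. fail to reject H0.

U_X = 35.5, p = 0.752184, fail to reject H0 at alpha = 0.1.


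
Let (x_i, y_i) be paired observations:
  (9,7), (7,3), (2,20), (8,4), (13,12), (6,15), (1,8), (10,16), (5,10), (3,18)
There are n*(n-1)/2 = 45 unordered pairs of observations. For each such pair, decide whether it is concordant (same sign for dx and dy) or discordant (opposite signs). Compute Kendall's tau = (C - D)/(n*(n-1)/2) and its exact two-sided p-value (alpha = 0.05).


Step 1: Enumerate the 45 unordered pairs (i,j) with i<j and classify each by sign(x_j-x_i) * sign(y_j-y_i).
  (1,2):dx=-2,dy=-4->C; (1,3):dx=-7,dy=+13->D; (1,4):dx=-1,dy=-3->C; (1,5):dx=+4,dy=+5->C
  (1,6):dx=-3,dy=+8->D; (1,7):dx=-8,dy=+1->D; (1,8):dx=+1,dy=+9->C; (1,9):dx=-4,dy=+3->D
  (1,10):dx=-6,dy=+11->D; (2,3):dx=-5,dy=+17->D; (2,4):dx=+1,dy=+1->C; (2,5):dx=+6,dy=+9->C
  (2,6):dx=-1,dy=+12->D; (2,7):dx=-6,dy=+5->D; (2,8):dx=+3,dy=+13->C; (2,9):dx=-2,dy=+7->D
  (2,10):dx=-4,dy=+15->D; (3,4):dx=+6,dy=-16->D; (3,5):dx=+11,dy=-8->D; (3,6):dx=+4,dy=-5->D
  (3,7):dx=-1,dy=-12->C; (3,8):dx=+8,dy=-4->D; (3,9):dx=+3,dy=-10->D; (3,10):dx=+1,dy=-2->D
  (4,5):dx=+5,dy=+8->C; (4,6):dx=-2,dy=+11->D; (4,7):dx=-7,dy=+4->D; (4,8):dx=+2,dy=+12->C
  (4,9):dx=-3,dy=+6->D; (4,10):dx=-5,dy=+14->D; (5,6):dx=-7,dy=+3->D; (5,7):dx=-12,dy=-4->C
  (5,8):dx=-3,dy=+4->D; (5,9):dx=-8,dy=-2->C; (5,10):dx=-10,dy=+6->D; (6,7):dx=-5,dy=-7->C
  (6,8):dx=+4,dy=+1->C; (6,9):dx=-1,dy=-5->C; (6,10):dx=-3,dy=+3->D; (7,8):dx=+9,dy=+8->C
  (7,9):dx=+4,dy=+2->C; (7,10):dx=+2,dy=+10->C; (8,9):dx=-5,dy=-6->C; (8,10):dx=-7,dy=+2->D
  (9,10):dx=-2,dy=+8->D
Step 2: C = 19, D = 26, total pairs = 45.
Step 3: tau = (C - D)/(n(n-1)/2) = (19 - 26)/45 = -0.155556.
Step 4: Exact two-sided p-value (enumerate n! = 3628800 permutations of y under H0): p = 0.600654.
Step 5: alpha = 0.05. fail to reject H0.

tau_b = -0.1556 (C=19, D=26), p = 0.600654, fail to reject H0.


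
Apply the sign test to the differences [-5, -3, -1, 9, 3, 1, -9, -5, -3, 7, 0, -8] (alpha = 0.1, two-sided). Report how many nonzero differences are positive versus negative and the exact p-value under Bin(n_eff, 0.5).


Step 1: Discard zero differences. Original n = 12; n_eff = number of nonzero differences = 11.
Nonzero differences (with sign): -5, -3, -1, +9, +3, +1, -9, -5, -3, +7, -8
Step 2: Count signs: positive = 4, negative = 7.
Step 3: Under H0: P(positive) = 0.5, so the number of positives S ~ Bin(11, 0.5).
Step 4: Two-sided exact p-value = sum of Bin(11,0.5) probabilities at or below the observed probability = 0.548828.
Step 5: alpha = 0.1. fail to reject H0.

n_eff = 11, pos = 4, neg = 7, p = 0.548828, fail to reject H0.


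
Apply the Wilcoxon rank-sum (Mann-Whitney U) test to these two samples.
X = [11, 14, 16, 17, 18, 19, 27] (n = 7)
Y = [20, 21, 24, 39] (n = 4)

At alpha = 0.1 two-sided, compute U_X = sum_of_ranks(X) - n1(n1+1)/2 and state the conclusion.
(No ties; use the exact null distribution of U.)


Step 1: Combine and sort all 11 observations; assign midranks.
sorted (value, group): (11,X), (14,X), (16,X), (17,X), (18,X), (19,X), (20,Y), (21,Y), (24,Y), (27,X), (39,Y)
ranks: 11->1, 14->2, 16->3, 17->4, 18->5, 19->6, 20->7, 21->8, 24->9, 27->10, 39->11
Step 2: Rank sum for X: R1 = 1 + 2 + 3 + 4 + 5 + 6 + 10 = 31.
Step 3: U_X = R1 - n1(n1+1)/2 = 31 - 7*8/2 = 31 - 28 = 3.
       U_Y = n1*n2 - U_X = 28 - 3 = 25.
Step 4: No ties, so the exact null distribution of U (based on enumerating the C(11,7) = 330 equally likely rank assignments) gives the two-sided p-value.
Step 5: p-value = 0.042424; compare to alpha = 0.1. reject H0.

U_X = 3, p = 0.042424, reject H0 at alpha = 0.1.


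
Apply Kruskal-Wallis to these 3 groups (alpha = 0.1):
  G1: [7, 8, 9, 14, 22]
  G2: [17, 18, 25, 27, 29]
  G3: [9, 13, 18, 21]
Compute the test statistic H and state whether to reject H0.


Step 1: Combine all N = 14 observations and assign midranks.
sorted (value, group, rank): (7,G1,1), (8,G1,2), (9,G1,3.5), (9,G3,3.5), (13,G3,5), (14,G1,6), (17,G2,7), (18,G2,8.5), (18,G3,8.5), (21,G3,10), (22,G1,11), (25,G2,12), (27,G2,13), (29,G2,14)
Step 2: Sum ranks within each group.
R_1 = 23.5 (n_1 = 5)
R_2 = 54.5 (n_2 = 5)
R_3 = 27 (n_3 = 4)
Step 3: H = 12/(N(N+1)) * sum(R_i^2/n_i) - 3(N+1)
     = 12/(14*15) * (23.5^2/5 + 54.5^2/5 + 27^2/4) - 3*15
     = 0.057143 * 886.75 - 45
     = 5.671429.
Step 4: Ties present; correction factor C = 1 - 12/(14^3 - 14) = 0.995604. Corrected H = 5.671429 / 0.995604 = 5.696468.
Step 5: Under H0, H ~ chi^2(2); p-value = 0.057947.
Step 6: alpha = 0.1. reject H0.

H = 5.6965, df = 2, p = 0.057947, reject H0.


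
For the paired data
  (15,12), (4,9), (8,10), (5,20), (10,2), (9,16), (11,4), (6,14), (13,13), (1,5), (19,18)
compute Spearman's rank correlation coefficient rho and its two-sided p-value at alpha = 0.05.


Step 1: Rank x and y separately (midranks; no ties here).
rank(x): 15->10, 4->2, 8->5, 5->3, 10->7, 9->6, 11->8, 6->4, 13->9, 1->1, 19->11
rank(y): 12->6, 9->4, 10->5, 20->11, 2->1, 16->9, 4->2, 14->8, 13->7, 5->3, 18->10
Step 2: d_i = R_x(i) - R_y(i); compute d_i^2.
  (10-6)^2=16, (2-4)^2=4, (5-5)^2=0, (3-11)^2=64, (7-1)^2=36, (6-9)^2=9, (8-2)^2=36, (4-8)^2=16, (9-7)^2=4, (1-3)^2=4, (11-10)^2=1
sum(d^2) = 190.
Step 3: rho = 1 - 6*190 / (11*(11^2 - 1)) = 1 - 1140/1320 = 0.136364.
Step 4: Under H0, t = rho * sqrt((n-2)/(1-rho^2)) = 0.4129 ~ t(9).
Step 5: Two-sided p-value from the t-distribution with 9 df = 0.689309.
Step 6: alpha = 0.05. fail to reject H0.

rho = 0.1364, p = 0.689309, fail to reject H0 at alpha = 0.05.


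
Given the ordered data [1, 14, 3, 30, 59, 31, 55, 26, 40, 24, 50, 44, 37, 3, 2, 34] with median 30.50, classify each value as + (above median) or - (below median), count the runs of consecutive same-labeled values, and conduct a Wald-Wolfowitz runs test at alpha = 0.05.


Step 1: Compute median = 30.50; label A = above, B = below.
Labels in order: BBBBAAABABAAABBA  (n_A = 8, n_B = 8)
Step 2: Count runs R = 8.
Step 3: Under H0 (random ordering), E[R] = 2*n_A*n_B/(n_A+n_B) + 1 = 2*8*8/16 + 1 = 9.0000.
        Var[R] = 2*n_A*n_B*(2*n_A*n_B - n_A - n_B) / ((n_A+n_B)^2 * (n_A+n_B-1)) = 14336/3840 = 3.7333.
        SD[R] = 1.9322.
Step 4: Continuity-corrected z = (R + 0.5 - E[R]) / SD[R] = (8 + 0.5 - 9.0000) / 1.9322 = -0.2588.
Step 5: Two-sided p-value via normal approximation = 2*(1 - Phi(|z|)) = 0.795809.
Step 6: alpha = 0.05. fail to reject H0.

R = 8, z = -0.2588, p = 0.795809, fail to reject H0.


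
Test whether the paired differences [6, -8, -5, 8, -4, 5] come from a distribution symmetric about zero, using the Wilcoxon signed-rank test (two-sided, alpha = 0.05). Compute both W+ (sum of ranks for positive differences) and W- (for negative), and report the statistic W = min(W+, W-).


Step 1: Drop any zero differences (none here) and take |d_i|.
|d| = [6, 8, 5, 8, 4, 5]
Step 2: Midrank |d_i| (ties get averaged ranks).
ranks: |6|->4, |8|->5.5, |5|->2.5, |8|->5.5, |4|->1, |5|->2.5
Step 3: Attach original signs; sum ranks with positive sign and with negative sign.
W+ = 4 + 5.5 + 2.5 = 12
W- = 5.5 + 2.5 + 1 = 9
(Check: W+ + W- = 21 should equal n(n+1)/2 = 21.)
Step 4: Test statistic W = min(W+, W-) = 9.
Step 5: Ties in |d|, so use the tie-corrected normal approximation.
        E[W] = n(n+1)/4 = 6*7/4 = 10.5.
        Tie groups: |d|=5 (t=2), |d|=8 (t=2); sum(t^3 - t) = 12.
        Var[W] = n(n+1)(2n+1)/24 - sum(t^3-t)/48 = 546/24 - 12/48 = 22.5.
        z = (W - E[W]) / sqrt(Var[W]) = (9 - 10.5) / 4.7434 = -0.3162.
        Two-sided p = 2*Phi(z) = 0.751830.
Step 6: alpha = 0.05. fail to reject H0.

W+ = 12, W- = 9, W = min = 9, p = 0.751830, fail to reject H0.


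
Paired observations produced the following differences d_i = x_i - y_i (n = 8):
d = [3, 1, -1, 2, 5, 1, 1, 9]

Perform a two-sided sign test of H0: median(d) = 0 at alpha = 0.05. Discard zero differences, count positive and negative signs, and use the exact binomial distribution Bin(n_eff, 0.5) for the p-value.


Step 1: Discard zero differences. Original n = 8; n_eff = number of nonzero differences = 8.
Nonzero differences (with sign): +3, +1, -1, +2, +5, +1, +1, +9
Step 2: Count signs: positive = 7, negative = 1.
Step 3: Under H0: P(positive) = 0.5, so the number of positives S ~ Bin(8, 0.5).
Step 4: Two-sided exact p-value = sum of Bin(8,0.5) probabilities at or below the observed probability = 0.070312.
Step 5: alpha = 0.05. fail to reject H0.

n_eff = 8, pos = 7, neg = 1, p = 0.070312, fail to reject H0.


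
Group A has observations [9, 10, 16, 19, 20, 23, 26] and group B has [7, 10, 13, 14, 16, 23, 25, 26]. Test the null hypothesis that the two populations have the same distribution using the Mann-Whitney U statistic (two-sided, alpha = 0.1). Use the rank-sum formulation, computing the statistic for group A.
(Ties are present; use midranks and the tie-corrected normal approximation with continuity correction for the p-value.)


Step 1: Combine and sort all 15 observations; assign midranks.
sorted (value, group): (7,Y), (9,X), (10,X), (10,Y), (13,Y), (14,Y), (16,X), (16,Y), (19,X), (20,X), (23,X), (23,Y), (25,Y), (26,X), (26,Y)
ranks: 7->1, 9->2, 10->3.5, 10->3.5, 13->5, 14->6, 16->7.5, 16->7.5, 19->9, 20->10, 23->11.5, 23->11.5, 25->13, 26->14.5, 26->14.5
Step 2: Rank sum for X: R1 = 2 + 3.5 + 7.5 + 9 + 10 + 11.5 + 14.5 = 58.
Step 3: U_X = R1 - n1(n1+1)/2 = 58 - 7*8/2 = 58 - 28 = 30.
       U_Y = n1*n2 - U_X = 56 - 30 = 26.
Step 4: Ties are present, so use the tie-corrected normal approximation (with continuity correction) for the p-value.
Step 5: p-value = 0.861697; compare to alpha = 0.1. fail to reject H0.

U_X = 30, p = 0.861697, fail to reject H0 at alpha = 0.1.


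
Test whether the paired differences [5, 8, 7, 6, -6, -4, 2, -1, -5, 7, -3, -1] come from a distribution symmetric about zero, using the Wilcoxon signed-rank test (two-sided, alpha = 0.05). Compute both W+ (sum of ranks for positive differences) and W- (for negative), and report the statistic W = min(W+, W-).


Step 1: Drop any zero differences (none here) and take |d_i|.
|d| = [5, 8, 7, 6, 6, 4, 2, 1, 5, 7, 3, 1]
Step 2: Midrank |d_i| (ties get averaged ranks).
ranks: |5|->6.5, |8|->12, |7|->10.5, |6|->8.5, |6|->8.5, |4|->5, |2|->3, |1|->1.5, |5|->6.5, |7|->10.5, |3|->4, |1|->1.5
Step 3: Attach original signs; sum ranks with positive sign and with negative sign.
W+ = 6.5 + 12 + 10.5 + 8.5 + 3 + 10.5 = 51
W- = 8.5 + 5 + 1.5 + 6.5 + 4 + 1.5 = 27
(Check: W+ + W- = 78 should equal n(n+1)/2 = 78.)
Step 4: Test statistic W = min(W+, W-) = 27.
Step 5: Ties in |d|, so use the tie-corrected normal approximation.
        E[W] = n(n+1)/4 = 12*13/4 = 39.
        Tie groups: |d|=1 (t=2), |d|=5 (t=2), |d|=6 (t=2), |d|=7 (t=2); sum(t^3 - t) = 24.
        Var[W] = n(n+1)(2n+1)/24 - sum(t^3-t)/48 = 3900/24 - 24/48 = 162.
        z = (W - E[W]) / sqrt(Var[W]) = (27 - 39) / 12.7279 = -0.9428.
        Two-sided p = 2*Phi(z) = 0.345779.
Step 6: alpha = 0.05. fail to reject H0.

W+ = 51, W- = 27, W = min = 27, p = 0.345779, fail to reject H0.


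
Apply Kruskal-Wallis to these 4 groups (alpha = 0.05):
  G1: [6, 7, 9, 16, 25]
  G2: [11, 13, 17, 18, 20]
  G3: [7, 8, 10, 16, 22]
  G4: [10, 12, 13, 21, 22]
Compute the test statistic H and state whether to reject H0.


Step 1: Combine all N = 20 observations and assign midranks.
sorted (value, group, rank): (6,G1,1), (7,G1,2.5), (7,G3,2.5), (8,G3,4), (9,G1,5), (10,G3,6.5), (10,G4,6.5), (11,G2,8), (12,G4,9), (13,G2,10.5), (13,G4,10.5), (16,G1,12.5), (16,G3,12.5), (17,G2,14), (18,G2,15), (20,G2,16), (21,G4,17), (22,G3,18.5), (22,G4,18.5), (25,G1,20)
Step 2: Sum ranks within each group.
R_1 = 41 (n_1 = 5)
R_2 = 63.5 (n_2 = 5)
R_3 = 44 (n_3 = 5)
R_4 = 61.5 (n_4 = 5)
Step 3: H = 12/(N(N+1)) * sum(R_i^2/n_i) - 3(N+1)
     = 12/(20*21) * (41^2/5 + 63.5^2/5 + 44^2/5 + 61.5^2/5) - 3*21
     = 0.028571 * 2286.3 - 63
     = 2.322857.
Step 4: Ties present; correction factor C = 1 - 30/(20^3 - 20) = 0.996241. Corrected H = 2.322857 / 0.996241 = 2.331623.
Step 5: Under H0, H ~ chi^2(3); p-value = 0.506490.
Step 6: alpha = 0.05. fail to reject H0.

H = 2.3316, df = 3, p = 0.506490, fail to reject H0.


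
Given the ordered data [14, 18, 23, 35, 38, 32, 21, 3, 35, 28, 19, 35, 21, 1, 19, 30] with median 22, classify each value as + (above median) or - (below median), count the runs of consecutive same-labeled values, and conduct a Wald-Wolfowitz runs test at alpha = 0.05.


Step 1: Compute median = 22; label A = above, B = below.
Labels in order: BBAAAABBAABABBBA  (n_A = 8, n_B = 8)
Step 2: Count runs R = 8.
Step 3: Under H0 (random ordering), E[R] = 2*n_A*n_B/(n_A+n_B) + 1 = 2*8*8/16 + 1 = 9.0000.
        Var[R] = 2*n_A*n_B*(2*n_A*n_B - n_A - n_B) / ((n_A+n_B)^2 * (n_A+n_B-1)) = 14336/3840 = 3.7333.
        SD[R] = 1.9322.
Step 4: Continuity-corrected z = (R + 0.5 - E[R]) / SD[R] = (8 + 0.5 - 9.0000) / 1.9322 = -0.2588.
Step 5: Two-sided p-value via normal approximation = 2*(1 - Phi(|z|)) = 0.795809.
Step 6: alpha = 0.05. fail to reject H0.

R = 8, z = -0.2588, p = 0.795809, fail to reject H0.


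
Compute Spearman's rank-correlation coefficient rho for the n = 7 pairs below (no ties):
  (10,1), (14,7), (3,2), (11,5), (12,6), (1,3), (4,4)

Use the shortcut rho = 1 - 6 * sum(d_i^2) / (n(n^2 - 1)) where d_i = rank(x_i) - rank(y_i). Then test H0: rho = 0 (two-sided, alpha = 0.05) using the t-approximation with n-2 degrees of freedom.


Step 1: Rank x and y separately (midranks; no ties here).
rank(x): 10->4, 14->7, 3->2, 11->5, 12->6, 1->1, 4->3
rank(y): 1->1, 7->7, 2->2, 5->5, 6->6, 3->3, 4->4
Step 2: d_i = R_x(i) - R_y(i); compute d_i^2.
  (4-1)^2=9, (7-7)^2=0, (2-2)^2=0, (5-5)^2=0, (6-6)^2=0, (1-3)^2=4, (3-4)^2=1
sum(d^2) = 14.
Step 3: rho = 1 - 6*14 / (7*(7^2 - 1)) = 1 - 84/336 = 0.750000.
Step 4: Under H0, t = rho * sqrt((n-2)/(1-rho^2)) = 2.5355 ~ t(5).
Step 5: Two-sided p-value from the t-distribution with 5 df = 0.052181.
Step 6: alpha = 0.05. fail to reject H0.

rho = 0.7500, p = 0.052181, fail to reject H0 at alpha = 0.05.


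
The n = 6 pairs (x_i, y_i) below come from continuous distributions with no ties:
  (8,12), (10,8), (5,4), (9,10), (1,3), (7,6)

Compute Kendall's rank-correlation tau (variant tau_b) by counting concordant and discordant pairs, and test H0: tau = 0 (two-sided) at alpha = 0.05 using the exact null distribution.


Step 1: Enumerate the 15 unordered pairs (i,j) with i<j and classify each by sign(x_j-x_i) * sign(y_j-y_i).
  (1,2):dx=+2,dy=-4->D; (1,3):dx=-3,dy=-8->C; (1,4):dx=+1,dy=-2->D; (1,5):dx=-7,dy=-9->C
  (1,6):dx=-1,dy=-6->C; (2,3):dx=-5,dy=-4->C; (2,4):dx=-1,dy=+2->D; (2,5):dx=-9,dy=-5->C
  (2,6):dx=-3,dy=-2->C; (3,4):dx=+4,dy=+6->C; (3,5):dx=-4,dy=-1->C; (3,6):dx=+2,dy=+2->C
  (4,5):dx=-8,dy=-7->C; (4,6):dx=-2,dy=-4->C; (5,6):dx=+6,dy=+3->C
Step 2: C = 12, D = 3, total pairs = 15.
Step 3: tau = (C - D)/(n(n-1)/2) = (12 - 3)/15 = 0.600000.
Step 4: Exact two-sided p-value (enumerate n! = 720 permutations of y under H0): p = 0.136111.
Step 5: alpha = 0.05. fail to reject H0.

tau_b = 0.6000 (C=12, D=3), p = 0.136111, fail to reject H0.


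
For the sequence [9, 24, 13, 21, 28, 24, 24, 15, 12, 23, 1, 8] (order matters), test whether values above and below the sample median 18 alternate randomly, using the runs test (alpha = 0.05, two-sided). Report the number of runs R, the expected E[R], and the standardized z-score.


Step 1: Compute median = 18; label A = above, B = below.
Labels in order: BABAAAABBABB  (n_A = 6, n_B = 6)
Step 2: Count runs R = 7.
Step 3: Under H0 (random ordering), E[R] = 2*n_A*n_B/(n_A+n_B) + 1 = 2*6*6/12 + 1 = 7.0000.
        Var[R] = 2*n_A*n_B*(2*n_A*n_B - n_A - n_B) / ((n_A+n_B)^2 * (n_A+n_B-1)) = 4320/1584 = 2.7273.
        SD[R] = 1.6514.
Step 4: R = E[R], so z = 0 with no continuity correction.
Step 5: Two-sided p-value via normal approximation = 2*(1 - Phi(|z|)) = 1.000000.
Step 6: alpha = 0.05. fail to reject H0.

R = 7, z = 0.0000, p = 1.000000, fail to reject H0.


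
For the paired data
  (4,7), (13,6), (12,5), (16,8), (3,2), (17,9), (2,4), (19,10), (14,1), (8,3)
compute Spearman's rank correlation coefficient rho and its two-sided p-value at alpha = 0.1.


Step 1: Rank x and y separately (midranks; no ties here).
rank(x): 4->3, 13->6, 12->5, 16->8, 3->2, 17->9, 2->1, 19->10, 14->7, 8->4
rank(y): 7->7, 6->6, 5->5, 8->8, 2->2, 9->9, 4->4, 10->10, 1->1, 3->3
Step 2: d_i = R_x(i) - R_y(i); compute d_i^2.
  (3-7)^2=16, (6-6)^2=0, (5-5)^2=0, (8-8)^2=0, (2-2)^2=0, (9-9)^2=0, (1-4)^2=9, (10-10)^2=0, (7-1)^2=36, (4-3)^2=1
sum(d^2) = 62.
Step 3: rho = 1 - 6*62 / (10*(10^2 - 1)) = 1 - 372/990 = 0.624242.
Step 4: Under H0, t = rho * sqrt((n-2)/(1-rho^2)) = 2.2601 ~ t(8).
Step 5: Two-sided p-value from the t-distribution with 8 df = 0.053718.
Step 6: alpha = 0.1. reject H0.

rho = 0.6242, p = 0.053718, reject H0 at alpha = 0.1.


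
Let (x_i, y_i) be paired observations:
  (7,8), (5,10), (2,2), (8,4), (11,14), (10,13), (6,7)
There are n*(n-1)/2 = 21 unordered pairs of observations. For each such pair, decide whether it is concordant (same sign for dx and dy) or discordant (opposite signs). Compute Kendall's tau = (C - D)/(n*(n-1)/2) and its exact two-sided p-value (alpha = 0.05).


Step 1: Enumerate the 21 unordered pairs (i,j) with i<j and classify each by sign(x_j-x_i) * sign(y_j-y_i).
  (1,2):dx=-2,dy=+2->D; (1,3):dx=-5,dy=-6->C; (1,4):dx=+1,dy=-4->D; (1,5):dx=+4,dy=+6->C
  (1,6):dx=+3,dy=+5->C; (1,7):dx=-1,dy=-1->C; (2,3):dx=-3,dy=-8->C; (2,4):dx=+3,dy=-6->D
  (2,5):dx=+6,dy=+4->C; (2,6):dx=+5,dy=+3->C; (2,7):dx=+1,dy=-3->D; (3,4):dx=+6,dy=+2->C
  (3,5):dx=+9,dy=+12->C; (3,6):dx=+8,dy=+11->C; (3,7):dx=+4,dy=+5->C; (4,5):dx=+3,dy=+10->C
  (4,6):dx=+2,dy=+9->C; (4,7):dx=-2,dy=+3->D; (5,6):dx=-1,dy=-1->C; (5,7):dx=-5,dy=-7->C
  (6,7):dx=-4,dy=-6->C
Step 2: C = 16, D = 5, total pairs = 21.
Step 3: tau = (C - D)/(n(n-1)/2) = (16 - 5)/21 = 0.523810.
Step 4: Exact two-sided p-value (enumerate n! = 5040 permutations of y under H0): p = 0.136111.
Step 5: alpha = 0.05. fail to reject H0.

tau_b = 0.5238 (C=16, D=5), p = 0.136111, fail to reject H0.


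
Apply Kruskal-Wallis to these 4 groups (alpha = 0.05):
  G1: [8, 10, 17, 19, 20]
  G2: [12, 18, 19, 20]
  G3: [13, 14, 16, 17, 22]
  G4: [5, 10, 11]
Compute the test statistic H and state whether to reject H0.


Step 1: Combine all N = 17 observations and assign midranks.
sorted (value, group, rank): (5,G4,1), (8,G1,2), (10,G1,3.5), (10,G4,3.5), (11,G4,5), (12,G2,6), (13,G3,7), (14,G3,8), (16,G3,9), (17,G1,10.5), (17,G3,10.5), (18,G2,12), (19,G1,13.5), (19,G2,13.5), (20,G1,15.5), (20,G2,15.5), (22,G3,17)
Step 2: Sum ranks within each group.
R_1 = 45 (n_1 = 5)
R_2 = 47 (n_2 = 4)
R_3 = 51.5 (n_3 = 5)
R_4 = 9.5 (n_4 = 3)
Step 3: H = 12/(N(N+1)) * sum(R_i^2/n_i) - 3(N+1)
     = 12/(17*18) * (45^2/5 + 47^2/4 + 51.5^2/5 + 9.5^2/3) - 3*18
     = 0.039216 * 1517.78 - 54
     = 5.520915.
Step 4: Ties present; correction factor C = 1 - 24/(17^3 - 17) = 0.995098. Corrected H = 5.520915 / 0.995098 = 5.548112.
Step 5: Under H0, H ~ chi^2(3); p-value = 0.135789.
Step 6: alpha = 0.05. fail to reject H0.

H = 5.5481, df = 3, p = 0.135789, fail to reject H0.


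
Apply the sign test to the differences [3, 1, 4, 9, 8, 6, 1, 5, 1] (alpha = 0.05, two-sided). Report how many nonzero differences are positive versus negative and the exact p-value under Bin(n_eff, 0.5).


Step 1: Discard zero differences. Original n = 9; n_eff = number of nonzero differences = 9.
Nonzero differences (with sign): +3, +1, +4, +9, +8, +6, +1, +5, +1
Step 2: Count signs: positive = 9, negative = 0.
Step 3: Under H0: P(positive) = 0.5, so the number of positives S ~ Bin(9, 0.5).
Step 4: Two-sided exact p-value = sum of Bin(9,0.5) probabilities at or below the observed probability = 0.003906.
Step 5: alpha = 0.05. reject H0.

n_eff = 9, pos = 9, neg = 0, p = 0.003906, reject H0.


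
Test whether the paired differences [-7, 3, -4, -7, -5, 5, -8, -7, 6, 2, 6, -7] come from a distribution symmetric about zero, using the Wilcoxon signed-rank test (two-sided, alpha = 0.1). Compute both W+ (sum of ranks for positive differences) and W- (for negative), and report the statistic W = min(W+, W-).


Step 1: Drop any zero differences (none here) and take |d_i|.
|d| = [7, 3, 4, 7, 5, 5, 8, 7, 6, 2, 6, 7]
Step 2: Midrank |d_i| (ties get averaged ranks).
ranks: |7|->9.5, |3|->2, |4|->3, |7|->9.5, |5|->4.5, |5|->4.5, |8|->12, |7|->9.5, |6|->6.5, |2|->1, |6|->6.5, |7|->9.5
Step 3: Attach original signs; sum ranks with positive sign and with negative sign.
W+ = 2 + 4.5 + 6.5 + 1 + 6.5 = 20.5
W- = 9.5 + 3 + 9.5 + 4.5 + 12 + 9.5 + 9.5 = 57.5
(Check: W+ + W- = 78 should equal n(n+1)/2 = 78.)
Step 4: Test statistic W = min(W+, W-) = 20.5.
Step 5: Ties in |d|, so use the tie-corrected normal approximation.
        E[W] = n(n+1)/4 = 12*13/4 = 39.
        Tie groups: |d|=5 (t=2), |d|=6 (t=2), |d|=7 (t=4); sum(t^3 - t) = 72.
        Var[W] = n(n+1)(2n+1)/24 - sum(t^3-t)/48 = 3900/24 - 72/48 = 161.
        z = (W - E[W]) / sqrt(Var[W]) = (20.5 - 39) / 12.6886 = -1.4580.
        Two-sided p = 2*Phi(z) = 0.144839.
Step 6: alpha = 0.1. fail to reject H0.

W+ = 20.5, W- = 57.5, W = min = 20.5, p = 0.144839, fail to reject H0.


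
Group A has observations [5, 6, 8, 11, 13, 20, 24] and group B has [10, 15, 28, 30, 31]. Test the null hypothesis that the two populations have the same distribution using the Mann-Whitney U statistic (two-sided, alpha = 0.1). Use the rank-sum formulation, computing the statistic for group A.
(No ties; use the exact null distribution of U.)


Step 1: Combine and sort all 12 observations; assign midranks.
sorted (value, group): (5,X), (6,X), (8,X), (10,Y), (11,X), (13,X), (15,Y), (20,X), (24,X), (28,Y), (30,Y), (31,Y)
ranks: 5->1, 6->2, 8->3, 10->4, 11->5, 13->6, 15->7, 20->8, 24->9, 28->10, 30->11, 31->12
Step 2: Rank sum for X: R1 = 1 + 2 + 3 + 5 + 6 + 8 + 9 = 34.
Step 3: U_X = R1 - n1(n1+1)/2 = 34 - 7*8/2 = 34 - 28 = 6.
       U_Y = n1*n2 - U_X = 35 - 6 = 29.
Step 4: No ties, so the exact null distribution of U (based on enumerating the C(12,7) = 792 equally likely rank assignments) gives the two-sided p-value.
Step 5: p-value = 0.073232; compare to alpha = 0.1. reject H0.

U_X = 6, p = 0.073232, reject H0 at alpha = 0.1.


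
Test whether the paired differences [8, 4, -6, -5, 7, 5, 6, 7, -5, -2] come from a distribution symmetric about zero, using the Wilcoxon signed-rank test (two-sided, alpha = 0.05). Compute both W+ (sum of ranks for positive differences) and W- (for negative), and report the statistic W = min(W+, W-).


Step 1: Drop any zero differences (none here) and take |d_i|.
|d| = [8, 4, 6, 5, 7, 5, 6, 7, 5, 2]
Step 2: Midrank |d_i| (ties get averaged ranks).
ranks: |8|->10, |4|->2, |6|->6.5, |5|->4, |7|->8.5, |5|->4, |6|->6.5, |7|->8.5, |5|->4, |2|->1
Step 3: Attach original signs; sum ranks with positive sign and with negative sign.
W+ = 10 + 2 + 8.5 + 4 + 6.5 + 8.5 = 39.5
W- = 6.5 + 4 + 4 + 1 = 15.5
(Check: W+ + W- = 55 should equal n(n+1)/2 = 55.)
Step 4: Test statistic W = min(W+, W-) = 15.5.
Step 5: Ties in |d|, so use the tie-corrected normal approximation.
        E[W] = n(n+1)/4 = 10*11/4 = 27.5.
        Tie groups: |d|=5 (t=3), |d|=6 (t=2), |d|=7 (t=2); sum(t^3 - t) = 36.
        Var[W] = n(n+1)(2n+1)/24 - sum(t^3-t)/48 = 2310/24 - 36/48 = 95.5.
        z = (W - E[W]) / sqrt(Var[W]) = (15.5 - 27.5) / 9.7724 = -1.2279.
        Two-sided p = 2*Phi(z) = 0.219467.
Step 6: alpha = 0.05. fail to reject H0.

W+ = 39.5, W- = 15.5, W = min = 15.5, p = 0.219467, fail to reject H0.


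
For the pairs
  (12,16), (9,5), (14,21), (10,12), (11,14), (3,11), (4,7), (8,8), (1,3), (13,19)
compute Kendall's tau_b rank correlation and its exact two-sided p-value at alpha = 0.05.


Step 1: Enumerate the 45 unordered pairs (i,j) with i<j and classify each by sign(x_j-x_i) * sign(y_j-y_i).
  (1,2):dx=-3,dy=-11->C; (1,3):dx=+2,dy=+5->C; (1,4):dx=-2,dy=-4->C; (1,5):dx=-1,dy=-2->C
  (1,6):dx=-9,dy=-5->C; (1,7):dx=-8,dy=-9->C; (1,8):dx=-4,dy=-8->C; (1,9):dx=-11,dy=-13->C
  (1,10):dx=+1,dy=+3->C; (2,3):dx=+5,dy=+16->C; (2,4):dx=+1,dy=+7->C; (2,5):dx=+2,dy=+9->C
  (2,6):dx=-6,dy=+6->D; (2,7):dx=-5,dy=+2->D; (2,8):dx=-1,dy=+3->D; (2,9):dx=-8,dy=-2->C
  (2,10):dx=+4,dy=+14->C; (3,4):dx=-4,dy=-9->C; (3,5):dx=-3,dy=-7->C; (3,6):dx=-11,dy=-10->C
  (3,7):dx=-10,dy=-14->C; (3,8):dx=-6,dy=-13->C; (3,9):dx=-13,dy=-18->C; (3,10):dx=-1,dy=-2->C
  (4,5):dx=+1,dy=+2->C; (4,6):dx=-7,dy=-1->C; (4,7):dx=-6,dy=-5->C; (4,8):dx=-2,dy=-4->C
  (4,9):dx=-9,dy=-9->C; (4,10):dx=+3,dy=+7->C; (5,6):dx=-8,dy=-3->C; (5,7):dx=-7,dy=-7->C
  (5,8):dx=-3,dy=-6->C; (5,9):dx=-10,dy=-11->C; (5,10):dx=+2,dy=+5->C; (6,7):dx=+1,dy=-4->D
  (6,8):dx=+5,dy=-3->D; (6,9):dx=-2,dy=-8->C; (6,10):dx=+10,dy=+8->C; (7,8):dx=+4,dy=+1->C
  (7,9):dx=-3,dy=-4->C; (7,10):dx=+9,dy=+12->C; (8,9):dx=-7,dy=-5->C; (8,10):dx=+5,dy=+11->C
  (9,10):dx=+12,dy=+16->C
Step 2: C = 40, D = 5, total pairs = 45.
Step 3: tau = (C - D)/(n(n-1)/2) = (40 - 5)/45 = 0.777778.
Step 4: Exact two-sided p-value (enumerate n! = 3628800 permutations of y under H0): p = 0.000946.
Step 5: alpha = 0.05. reject H0.

tau_b = 0.7778 (C=40, D=5), p = 0.000946, reject H0.


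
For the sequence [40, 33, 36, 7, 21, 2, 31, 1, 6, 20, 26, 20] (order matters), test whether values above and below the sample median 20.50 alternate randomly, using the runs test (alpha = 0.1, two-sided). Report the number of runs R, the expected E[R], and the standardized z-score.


Step 1: Compute median = 20.50; label A = above, B = below.
Labels in order: AAABABABBBAB  (n_A = 6, n_B = 6)
Step 2: Count runs R = 8.
Step 3: Under H0 (random ordering), E[R] = 2*n_A*n_B/(n_A+n_B) + 1 = 2*6*6/12 + 1 = 7.0000.
        Var[R] = 2*n_A*n_B*(2*n_A*n_B - n_A - n_B) / ((n_A+n_B)^2 * (n_A+n_B-1)) = 4320/1584 = 2.7273.
        SD[R] = 1.6514.
Step 4: Continuity-corrected z = (R - 0.5 - E[R]) / SD[R] = (8 - 0.5 - 7.0000) / 1.6514 = 0.3028.
Step 5: Two-sided p-value via normal approximation = 2*(1 - Phi(|z|)) = 0.762069.
Step 6: alpha = 0.1. fail to reject H0.

R = 8, z = 0.3028, p = 0.762069, fail to reject H0.


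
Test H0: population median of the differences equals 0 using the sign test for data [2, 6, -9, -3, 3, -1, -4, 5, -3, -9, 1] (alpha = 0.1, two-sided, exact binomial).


Step 1: Discard zero differences. Original n = 11; n_eff = number of nonzero differences = 11.
Nonzero differences (with sign): +2, +6, -9, -3, +3, -1, -4, +5, -3, -9, +1
Step 2: Count signs: positive = 5, negative = 6.
Step 3: Under H0: P(positive) = 0.5, so the number of positives S ~ Bin(11, 0.5).
Step 4: Two-sided exact p-value = sum of Bin(11,0.5) probabilities at or below the observed probability = 1.000000.
Step 5: alpha = 0.1. fail to reject H0.

n_eff = 11, pos = 5, neg = 6, p = 1.000000, fail to reject H0.


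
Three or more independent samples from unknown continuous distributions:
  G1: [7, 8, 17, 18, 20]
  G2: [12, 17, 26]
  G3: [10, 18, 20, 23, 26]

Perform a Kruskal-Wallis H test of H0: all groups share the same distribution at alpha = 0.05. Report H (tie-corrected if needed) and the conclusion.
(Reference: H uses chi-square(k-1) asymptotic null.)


Step 1: Combine all N = 13 observations and assign midranks.
sorted (value, group, rank): (7,G1,1), (8,G1,2), (10,G3,3), (12,G2,4), (17,G1,5.5), (17,G2,5.5), (18,G1,7.5), (18,G3,7.5), (20,G1,9.5), (20,G3,9.5), (23,G3,11), (26,G2,12.5), (26,G3,12.5)
Step 2: Sum ranks within each group.
R_1 = 25.5 (n_1 = 5)
R_2 = 22 (n_2 = 3)
R_3 = 43.5 (n_3 = 5)
Step 3: H = 12/(N(N+1)) * sum(R_i^2/n_i) - 3(N+1)
     = 12/(13*14) * (25.5^2/5 + 22^2/3 + 43.5^2/5) - 3*14
     = 0.065934 * 669.833 - 42
     = 2.164835.
Step 4: Ties present; correction factor C = 1 - 24/(13^3 - 13) = 0.989011. Corrected H = 2.164835 / 0.989011 = 2.188889.
Step 5: Under H0, H ~ chi^2(2); p-value = 0.334726.
Step 6: alpha = 0.05. fail to reject H0.

H = 2.1889, df = 2, p = 0.334726, fail to reject H0.


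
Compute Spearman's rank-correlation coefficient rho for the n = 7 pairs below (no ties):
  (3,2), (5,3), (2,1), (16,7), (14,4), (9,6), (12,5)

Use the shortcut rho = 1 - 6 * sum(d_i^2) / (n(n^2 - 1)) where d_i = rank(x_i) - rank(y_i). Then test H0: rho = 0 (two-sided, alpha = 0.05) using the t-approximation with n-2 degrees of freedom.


Step 1: Rank x and y separately (midranks; no ties here).
rank(x): 3->2, 5->3, 2->1, 16->7, 14->6, 9->4, 12->5
rank(y): 2->2, 3->3, 1->1, 7->7, 4->4, 6->6, 5->5
Step 2: d_i = R_x(i) - R_y(i); compute d_i^2.
  (2-2)^2=0, (3-3)^2=0, (1-1)^2=0, (7-7)^2=0, (6-4)^2=4, (4-6)^2=4, (5-5)^2=0
sum(d^2) = 8.
Step 3: rho = 1 - 6*8 / (7*(7^2 - 1)) = 1 - 48/336 = 0.857143.
Step 4: Under H0, t = rho * sqrt((n-2)/(1-rho^2)) = 3.7210 ~ t(5).
Step 5: Two-sided p-value from the t-distribution with 5 df = 0.013697.
Step 6: alpha = 0.05. reject H0.

rho = 0.8571, p = 0.013697, reject H0 at alpha = 0.05.


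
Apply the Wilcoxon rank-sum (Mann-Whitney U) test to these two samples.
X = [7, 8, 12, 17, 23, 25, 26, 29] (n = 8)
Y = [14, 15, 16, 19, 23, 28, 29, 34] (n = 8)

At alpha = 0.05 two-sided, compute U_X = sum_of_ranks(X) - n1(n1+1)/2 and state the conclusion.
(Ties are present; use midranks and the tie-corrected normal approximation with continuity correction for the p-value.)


Step 1: Combine and sort all 16 observations; assign midranks.
sorted (value, group): (7,X), (8,X), (12,X), (14,Y), (15,Y), (16,Y), (17,X), (19,Y), (23,X), (23,Y), (25,X), (26,X), (28,Y), (29,X), (29,Y), (34,Y)
ranks: 7->1, 8->2, 12->3, 14->4, 15->5, 16->6, 17->7, 19->8, 23->9.5, 23->9.5, 25->11, 26->12, 28->13, 29->14.5, 29->14.5, 34->16
Step 2: Rank sum for X: R1 = 1 + 2 + 3 + 7 + 9.5 + 11 + 12 + 14.5 = 60.
Step 3: U_X = R1 - n1(n1+1)/2 = 60 - 8*9/2 = 60 - 36 = 24.
       U_Y = n1*n2 - U_X = 64 - 24 = 40.
Step 4: Ties are present, so use the tie-corrected normal approximation (with continuity correction) for the p-value.
Step 5: p-value = 0.430218; compare to alpha = 0.05. fail to reject H0.

U_X = 24, p = 0.430218, fail to reject H0 at alpha = 0.05.


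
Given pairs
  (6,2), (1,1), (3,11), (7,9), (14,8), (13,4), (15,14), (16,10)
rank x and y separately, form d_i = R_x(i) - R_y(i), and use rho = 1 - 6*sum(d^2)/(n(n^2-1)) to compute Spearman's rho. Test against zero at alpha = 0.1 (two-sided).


Step 1: Rank x and y separately (midranks; no ties here).
rank(x): 6->3, 1->1, 3->2, 7->4, 14->6, 13->5, 15->7, 16->8
rank(y): 2->2, 1->1, 11->7, 9->5, 8->4, 4->3, 14->8, 10->6
Step 2: d_i = R_x(i) - R_y(i); compute d_i^2.
  (3-2)^2=1, (1-1)^2=0, (2-7)^2=25, (4-5)^2=1, (6-4)^2=4, (5-3)^2=4, (7-8)^2=1, (8-6)^2=4
sum(d^2) = 40.
Step 3: rho = 1 - 6*40 / (8*(8^2 - 1)) = 1 - 240/504 = 0.523810.
Step 4: Under H0, t = rho * sqrt((n-2)/(1-rho^2)) = 1.5062 ~ t(6).
Step 5: Two-sided p-value from the t-distribution with 6 df = 0.182721.
Step 6: alpha = 0.1. fail to reject H0.

rho = 0.5238, p = 0.182721, fail to reject H0 at alpha = 0.1.


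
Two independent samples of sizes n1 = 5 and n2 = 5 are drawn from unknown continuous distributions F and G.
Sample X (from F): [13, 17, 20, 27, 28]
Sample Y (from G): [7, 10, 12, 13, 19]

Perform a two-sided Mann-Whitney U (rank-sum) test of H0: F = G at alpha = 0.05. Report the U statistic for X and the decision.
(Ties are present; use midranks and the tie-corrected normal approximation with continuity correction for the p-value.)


Step 1: Combine and sort all 10 observations; assign midranks.
sorted (value, group): (7,Y), (10,Y), (12,Y), (13,X), (13,Y), (17,X), (19,Y), (20,X), (27,X), (28,X)
ranks: 7->1, 10->2, 12->3, 13->4.5, 13->4.5, 17->6, 19->7, 20->8, 27->9, 28->10
Step 2: Rank sum for X: R1 = 4.5 + 6 + 8 + 9 + 10 = 37.5.
Step 3: U_X = R1 - n1(n1+1)/2 = 37.5 - 5*6/2 = 37.5 - 15 = 22.5.
       U_Y = n1*n2 - U_X = 25 - 22.5 = 2.5.
Step 4: Ties are present, so use the tie-corrected normal approximation (with continuity correction) for the p-value.
Step 5: p-value = 0.046533; compare to alpha = 0.05. reject H0.

U_X = 22.5, p = 0.046533, reject H0 at alpha = 0.05.


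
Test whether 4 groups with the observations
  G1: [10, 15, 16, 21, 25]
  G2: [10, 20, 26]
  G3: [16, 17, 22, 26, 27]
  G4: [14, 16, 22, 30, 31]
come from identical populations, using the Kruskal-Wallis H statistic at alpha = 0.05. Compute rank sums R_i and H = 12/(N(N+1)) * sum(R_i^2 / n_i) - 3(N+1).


Step 1: Combine all N = 18 observations and assign midranks.
sorted (value, group, rank): (10,G1,1.5), (10,G2,1.5), (14,G4,3), (15,G1,4), (16,G1,6), (16,G3,6), (16,G4,6), (17,G3,8), (20,G2,9), (21,G1,10), (22,G3,11.5), (22,G4,11.5), (25,G1,13), (26,G2,14.5), (26,G3,14.5), (27,G3,16), (30,G4,17), (31,G4,18)
Step 2: Sum ranks within each group.
R_1 = 34.5 (n_1 = 5)
R_2 = 25 (n_2 = 3)
R_3 = 56 (n_3 = 5)
R_4 = 55.5 (n_4 = 5)
Step 3: H = 12/(N(N+1)) * sum(R_i^2/n_i) - 3(N+1)
     = 12/(18*19) * (34.5^2/5 + 25^2/3 + 56^2/5 + 55.5^2/5) - 3*19
     = 0.035088 * 1689.63 - 57
     = 2.285380.
Step 4: Ties present; correction factor C = 1 - 42/(18^3 - 18) = 0.992776. Corrected H = 2.285380 / 0.992776 = 2.302010.
Step 5: Under H0, H ~ chi^2(3); p-value = 0.512136.
Step 6: alpha = 0.05. fail to reject H0.

H = 2.3020, df = 3, p = 0.512136, fail to reject H0.


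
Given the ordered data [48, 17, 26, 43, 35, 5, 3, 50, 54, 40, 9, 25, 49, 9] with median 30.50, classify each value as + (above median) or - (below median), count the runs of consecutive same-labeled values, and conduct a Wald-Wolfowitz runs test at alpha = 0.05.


Step 1: Compute median = 30.50; label A = above, B = below.
Labels in order: ABBAABBAAABBAB  (n_A = 7, n_B = 7)
Step 2: Count runs R = 8.
Step 3: Under H0 (random ordering), E[R] = 2*n_A*n_B/(n_A+n_B) + 1 = 2*7*7/14 + 1 = 8.0000.
        Var[R] = 2*n_A*n_B*(2*n_A*n_B - n_A - n_B) / ((n_A+n_B)^2 * (n_A+n_B-1)) = 8232/2548 = 3.2308.
        SD[R] = 1.7974.
Step 4: R = E[R], so z = 0 with no continuity correction.
Step 5: Two-sided p-value via normal approximation = 2*(1 - Phi(|z|)) = 1.000000.
Step 6: alpha = 0.05. fail to reject H0.

R = 8, z = 0.0000, p = 1.000000, fail to reject H0.


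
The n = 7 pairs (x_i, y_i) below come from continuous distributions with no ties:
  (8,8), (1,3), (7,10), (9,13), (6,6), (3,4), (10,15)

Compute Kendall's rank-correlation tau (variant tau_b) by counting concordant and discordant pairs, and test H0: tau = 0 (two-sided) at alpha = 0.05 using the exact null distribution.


Step 1: Enumerate the 21 unordered pairs (i,j) with i<j and classify each by sign(x_j-x_i) * sign(y_j-y_i).
  (1,2):dx=-7,dy=-5->C; (1,3):dx=-1,dy=+2->D; (1,4):dx=+1,dy=+5->C; (1,5):dx=-2,dy=-2->C
  (1,6):dx=-5,dy=-4->C; (1,7):dx=+2,dy=+7->C; (2,3):dx=+6,dy=+7->C; (2,4):dx=+8,dy=+10->C
  (2,5):dx=+5,dy=+3->C; (2,6):dx=+2,dy=+1->C; (2,7):dx=+9,dy=+12->C; (3,4):dx=+2,dy=+3->C
  (3,5):dx=-1,dy=-4->C; (3,6):dx=-4,dy=-6->C; (3,7):dx=+3,dy=+5->C; (4,5):dx=-3,dy=-7->C
  (4,6):dx=-6,dy=-9->C; (4,7):dx=+1,dy=+2->C; (5,6):dx=-3,dy=-2->C; (5,7):dx=+4,dy=+9->C
  (6,7):dx=+7,dy=+11->C
Step 2: C = 20, D = 1, total pairs = 21.
Step 3: tau = (C - D)/(n(n-1)/2) = (20 - 1)/21 = 0.904762.
Step 4: Exact two-sided p-value (enumerate n! = 5040 permutations of y under H0): p = 0.002778.
Step 5: alpha = 0.05. reject H0.

tau_b = 0.9048 (C=20, D=1), p = 0.002778, reject H0.
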